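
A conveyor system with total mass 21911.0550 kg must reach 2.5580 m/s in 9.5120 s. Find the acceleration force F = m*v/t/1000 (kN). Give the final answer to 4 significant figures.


F = 21911.0550 * 2.5580 / 9.5120 / 1000
F = 5.892 kN


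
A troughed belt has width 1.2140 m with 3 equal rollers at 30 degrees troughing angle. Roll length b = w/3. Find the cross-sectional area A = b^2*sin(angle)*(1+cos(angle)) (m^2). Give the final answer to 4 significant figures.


b = 1.2140/3 = 0.404667 m
A = 0.404667^2 * sin(30 deg) * (1 + cos(30 deg))
A = 0.1528 m^2


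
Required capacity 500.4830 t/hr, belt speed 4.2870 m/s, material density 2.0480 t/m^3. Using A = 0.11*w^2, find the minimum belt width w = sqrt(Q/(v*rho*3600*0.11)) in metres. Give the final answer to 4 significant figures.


A_req = 500.4830 / (4.2870 * 2.0480 * 3600) = 0.0158345 m^2
w = sqrt(0.0158345 / 0.11)
w = 0.3794 m


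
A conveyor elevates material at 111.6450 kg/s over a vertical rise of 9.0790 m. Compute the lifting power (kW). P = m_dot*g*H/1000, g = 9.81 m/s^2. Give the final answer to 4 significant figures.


P = 111.6450 * 9.81 * 9.0790 / 1000
P = 9.944 kW


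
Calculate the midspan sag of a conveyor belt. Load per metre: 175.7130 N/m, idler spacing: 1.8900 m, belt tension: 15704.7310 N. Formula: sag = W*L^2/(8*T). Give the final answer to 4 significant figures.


sag = 175.7130 * 1.8900^2 / (8 * 15704.7310)
sag = 0.004996 m


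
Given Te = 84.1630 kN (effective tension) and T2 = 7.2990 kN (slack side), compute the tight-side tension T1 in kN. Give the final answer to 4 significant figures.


T1 = Te + T2 = 84.1630 + 7.2990
T1 = 91.46 kN


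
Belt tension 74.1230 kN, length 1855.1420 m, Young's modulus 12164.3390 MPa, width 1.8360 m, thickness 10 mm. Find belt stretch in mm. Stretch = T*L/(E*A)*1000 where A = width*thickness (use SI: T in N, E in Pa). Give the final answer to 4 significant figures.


A = 1.8360 * 0.01 = 0.01836 m^2
Stretch = 74.1230*1000 * 1855.1420 / (12164.3390e6 * 0.01836) * 1000
Stretch = 615.7 mm


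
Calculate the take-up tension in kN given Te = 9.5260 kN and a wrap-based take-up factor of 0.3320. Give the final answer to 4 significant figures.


T_tu = 9.5260 * 0.3320
T_tu = 3.163 kN


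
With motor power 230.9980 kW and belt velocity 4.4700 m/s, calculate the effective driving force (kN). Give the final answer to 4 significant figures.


Te = P / v = 230.9980 / 4.4700
Te = 51.68 kN


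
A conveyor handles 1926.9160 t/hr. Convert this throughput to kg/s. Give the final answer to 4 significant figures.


m_dot = 1926.9160 * 1000 / 3600
m_dot = 535.3 kg/s


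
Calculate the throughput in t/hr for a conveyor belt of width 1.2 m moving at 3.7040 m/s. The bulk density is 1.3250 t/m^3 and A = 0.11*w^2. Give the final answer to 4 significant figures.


A = 0.11 * 1.2^2 = 0.1584 m^2
C = 0.1584 * 3.7040 * 1.3250 * 3600
C = 2799 t/hr


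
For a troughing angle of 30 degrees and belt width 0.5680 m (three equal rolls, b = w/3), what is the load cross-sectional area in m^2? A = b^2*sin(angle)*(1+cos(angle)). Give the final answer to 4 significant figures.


b = 0.5680/3 = 0.189333 m
A = 0.189333^2 * sin(30 deg) * (1 + cos(30 deg))
A = 0.03345 m^2


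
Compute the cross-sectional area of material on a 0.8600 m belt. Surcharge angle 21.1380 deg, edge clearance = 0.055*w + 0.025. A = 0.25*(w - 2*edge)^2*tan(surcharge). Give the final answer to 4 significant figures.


edge = 0.055*0.8600 + 0.025 = 0.0723 m
ew = 0.8600 - 2*0.0723 = 0.7154 m
A = 0.25 * 0.7154^2 * tan(21.1380 deg)
A = 0.04947 m^2


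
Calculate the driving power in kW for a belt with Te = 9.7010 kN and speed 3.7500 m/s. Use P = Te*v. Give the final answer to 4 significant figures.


P = Te * v = 9.7010 * 3.7500
P = 36.38 kW


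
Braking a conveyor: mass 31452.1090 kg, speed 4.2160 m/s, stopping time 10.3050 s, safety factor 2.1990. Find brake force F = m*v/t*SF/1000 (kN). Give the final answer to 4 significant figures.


F = 31452.1090 * 4.2160 / 10.3050 * 2.1990 / 1000
F = 28.30 kN


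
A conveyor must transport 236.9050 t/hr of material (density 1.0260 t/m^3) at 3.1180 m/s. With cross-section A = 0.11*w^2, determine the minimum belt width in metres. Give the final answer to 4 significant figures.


A_req = 236.9050 / (3.1180 * 1.0260 * 3600) = 0.0205707 m^2
w = sqrt(0.0205707 / 0.11)
w = 0.4324 m


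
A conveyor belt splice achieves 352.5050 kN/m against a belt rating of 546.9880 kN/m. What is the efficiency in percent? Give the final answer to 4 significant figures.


Eff = 352.5050 / 546.9880 * 100
Eff = 64.44 %


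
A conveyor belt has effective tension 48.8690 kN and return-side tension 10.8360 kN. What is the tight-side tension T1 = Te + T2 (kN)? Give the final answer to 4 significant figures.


T1 = Te + T2 = 48.8690 + 10.8360
T1 = 59.70 kN


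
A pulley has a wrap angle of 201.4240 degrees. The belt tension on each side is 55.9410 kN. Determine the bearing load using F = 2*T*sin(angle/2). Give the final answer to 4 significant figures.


F = 2 * 55.9410 * sin(201.4240/2 deg)
F = 109.9 kN


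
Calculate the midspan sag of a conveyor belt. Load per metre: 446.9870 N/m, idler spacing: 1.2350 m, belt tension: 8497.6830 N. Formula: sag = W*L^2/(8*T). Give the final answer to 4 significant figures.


sag = 446.9870 * 1.2350^2 / (8 * 8497.6830)
sag = 0.01003 m


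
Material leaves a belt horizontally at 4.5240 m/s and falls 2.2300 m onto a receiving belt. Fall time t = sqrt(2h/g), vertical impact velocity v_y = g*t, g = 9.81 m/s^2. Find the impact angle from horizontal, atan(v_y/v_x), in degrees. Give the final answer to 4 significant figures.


t = sqrt(2*2.2300/9.81) = 0.674269 s
v_y = 9.81 * 0.674269 = 6.61458 m/s
angle = atan(6.61458 / 4.5240) = 55.63 deg


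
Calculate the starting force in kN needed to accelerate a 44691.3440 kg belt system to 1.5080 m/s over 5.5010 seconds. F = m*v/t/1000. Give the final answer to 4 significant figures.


F = 44691.3440 * 1.5080 / 5.5010 / 1000
F = 12.25 kN


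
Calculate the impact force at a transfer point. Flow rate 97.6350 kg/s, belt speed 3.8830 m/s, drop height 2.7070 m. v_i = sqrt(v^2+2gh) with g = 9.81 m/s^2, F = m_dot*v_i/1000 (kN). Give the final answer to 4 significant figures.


v_i = sqrt(3.8830^2 + 2*9.81*2.7070) = 8.25766 m/s
F = 97.6350 * 8.25766 / 1000
F = 0.8062 kN


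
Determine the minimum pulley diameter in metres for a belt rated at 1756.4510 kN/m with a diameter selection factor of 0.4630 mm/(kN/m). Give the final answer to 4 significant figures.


D = 1756.4510 * 0.4630 / 1000
D = 0.8132 m


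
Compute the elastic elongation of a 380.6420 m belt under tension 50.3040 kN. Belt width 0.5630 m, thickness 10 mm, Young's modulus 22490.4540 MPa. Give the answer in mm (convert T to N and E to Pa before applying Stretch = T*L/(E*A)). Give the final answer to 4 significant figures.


A = 0.5630 * 0.01 = 0.00563 m^2
Stretch = 50.3040*1000 * 380.6420 / (22490.4540e6 * 0.00563) * 1000
Stretch = 151.2 mm


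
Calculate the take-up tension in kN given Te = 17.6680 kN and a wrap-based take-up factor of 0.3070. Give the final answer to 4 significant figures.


T_tu = 17.6680 * 0.3070
T_tu = 5.424 kN


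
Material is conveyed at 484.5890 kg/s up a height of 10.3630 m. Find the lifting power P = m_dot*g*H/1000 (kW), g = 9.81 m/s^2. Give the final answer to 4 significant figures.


P = 484.5890 * 9.81 * 10.3630 / 1000
P = 49.26 kW


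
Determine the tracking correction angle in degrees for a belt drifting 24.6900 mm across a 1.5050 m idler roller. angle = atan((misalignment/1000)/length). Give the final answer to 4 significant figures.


misalign_m = 24.6900 / 1000 = 0.024690 m
angle = atan(0.024690 / 1.5050)
angle = 0.9399 deg


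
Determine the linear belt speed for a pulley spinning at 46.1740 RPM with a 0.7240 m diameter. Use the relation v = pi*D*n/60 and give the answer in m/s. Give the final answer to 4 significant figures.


v = pi * 0.7240 * 46.1740 / 60
v = 1.750 m/s


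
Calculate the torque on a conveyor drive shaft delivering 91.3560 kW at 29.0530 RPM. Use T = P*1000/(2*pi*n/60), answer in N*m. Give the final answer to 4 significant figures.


omega = 2*pi*29.0530/60 = 3.04242 rad/s
T = 91.3560*1000 / 3.04242
T = 30030 N*m


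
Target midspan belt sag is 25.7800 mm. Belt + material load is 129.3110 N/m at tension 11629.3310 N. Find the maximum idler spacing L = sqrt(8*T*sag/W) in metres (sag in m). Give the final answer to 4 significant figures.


sag = 25.7800/1000 = 0.025780 m
L = sqrt(8 * 11629.3310 * 0.025780 / 129.3110)
L = 4.307 m


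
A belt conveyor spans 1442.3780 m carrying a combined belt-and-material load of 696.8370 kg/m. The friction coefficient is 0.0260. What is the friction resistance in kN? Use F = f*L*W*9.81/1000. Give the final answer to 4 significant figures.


F = 0.0260 * 1442.3780 * 696.8370 * 9.81 / 1000
F = 256.4 kN


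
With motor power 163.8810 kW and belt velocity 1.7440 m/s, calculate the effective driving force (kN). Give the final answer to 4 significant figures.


Te = P / v = 163.8810 / 1.7440
Te = 93.97 kN


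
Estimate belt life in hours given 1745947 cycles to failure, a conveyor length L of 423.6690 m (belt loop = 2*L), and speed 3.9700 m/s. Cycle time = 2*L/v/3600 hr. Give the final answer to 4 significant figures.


cycle_time = 2 * 423.6690 / 3.9700 / 3600 = 0.0592876 hr
life = 1745947 * 0.0592876 = 103500 hours


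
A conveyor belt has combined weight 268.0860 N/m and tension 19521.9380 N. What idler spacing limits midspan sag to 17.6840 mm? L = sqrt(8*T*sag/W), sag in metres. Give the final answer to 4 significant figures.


sag = 17.6840/1000 = 0.017684 m
L = sqrt(8 * 19521.9380 * 0.017684 / 268.0860)
L = 3.210 m


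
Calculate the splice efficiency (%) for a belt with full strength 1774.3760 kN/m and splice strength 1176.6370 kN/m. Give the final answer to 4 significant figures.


Eff = 1176.6370 / 1774.3760 * 100
Eff = 66.31 %


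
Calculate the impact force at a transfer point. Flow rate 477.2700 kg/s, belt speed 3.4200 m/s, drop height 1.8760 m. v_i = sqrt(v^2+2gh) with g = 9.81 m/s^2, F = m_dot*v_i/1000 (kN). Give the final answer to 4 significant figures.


v_i = sqrt(3.4200^2 + 2*9.81*1.8760) = 6.96445 m/s
F = 477.2700 * 6.96445 / 1000
F = 3.324 kN


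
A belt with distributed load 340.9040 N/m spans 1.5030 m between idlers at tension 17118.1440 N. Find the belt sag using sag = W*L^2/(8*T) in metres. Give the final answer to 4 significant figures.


sag = 340.9040 * 1.5030^2 / (8 * 17118.1440)
sag = 0.005623 m


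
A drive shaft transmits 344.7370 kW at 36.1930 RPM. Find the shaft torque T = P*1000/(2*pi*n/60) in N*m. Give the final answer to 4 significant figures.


omega = 2*pi*36.1930/60 = 3.79012 rad/s
T = 344.7370*1000 / 3.79012
T = 90960 N*m


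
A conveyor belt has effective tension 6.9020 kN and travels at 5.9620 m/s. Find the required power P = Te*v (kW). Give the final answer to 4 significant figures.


P = Te * v = 6.9020 * 5.9620
P = 41.15 kW


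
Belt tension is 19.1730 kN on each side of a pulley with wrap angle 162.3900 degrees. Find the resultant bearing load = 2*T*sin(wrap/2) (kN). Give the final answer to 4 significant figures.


F = 2 * 19.1730 * sin(162.3900/2 deg)
F = 37.89 kN


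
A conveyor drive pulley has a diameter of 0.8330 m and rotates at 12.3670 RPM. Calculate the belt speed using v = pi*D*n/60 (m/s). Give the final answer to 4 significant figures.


v = pi * 0.8330 * 12.3670 / 60
v = 0.5394 m/s


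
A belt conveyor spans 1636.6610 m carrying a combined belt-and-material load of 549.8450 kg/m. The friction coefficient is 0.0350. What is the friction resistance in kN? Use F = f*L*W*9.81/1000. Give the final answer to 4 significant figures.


F = 0.0350 * 1636.6610 * 549.8450 * 9.81 / 1000
F = 309.0 kN


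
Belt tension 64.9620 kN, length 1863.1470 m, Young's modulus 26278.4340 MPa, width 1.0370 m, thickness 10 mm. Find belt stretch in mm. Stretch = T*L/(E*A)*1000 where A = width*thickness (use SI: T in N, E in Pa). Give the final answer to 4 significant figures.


A = 1.0370 * 0.01 = 0.01037 m^2
Stretch = 64.9620*1000 * 1863.1470 / (26278.4340e6 * 0.01037) * 1000
Stretch = 444.1 mm


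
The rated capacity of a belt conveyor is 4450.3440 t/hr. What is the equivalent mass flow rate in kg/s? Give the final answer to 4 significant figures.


m_dot = 4450.3440 * 1000 / 3600
m_dot = 1236 kg/s


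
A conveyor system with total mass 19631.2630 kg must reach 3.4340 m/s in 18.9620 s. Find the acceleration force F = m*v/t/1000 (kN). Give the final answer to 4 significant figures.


F = 19631.2630 * 3.4340 / 18.9620 / 1000
F = 3.555 kN


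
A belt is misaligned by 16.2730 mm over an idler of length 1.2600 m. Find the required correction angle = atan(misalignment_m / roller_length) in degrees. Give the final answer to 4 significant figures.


misalign_m = 16.2730 / 1000 = 0.016273 m
angle = atan(0.016273 / 1.2600)
angle = 0.7399 deg


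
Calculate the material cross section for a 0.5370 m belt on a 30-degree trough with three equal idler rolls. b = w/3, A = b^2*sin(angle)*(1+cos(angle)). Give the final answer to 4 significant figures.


b = 0.5370/3 = 0.179 m
A = 0.179^2 * sin(30 deg) * (1 + cos(30 deg))
A = 0.02989 m^2


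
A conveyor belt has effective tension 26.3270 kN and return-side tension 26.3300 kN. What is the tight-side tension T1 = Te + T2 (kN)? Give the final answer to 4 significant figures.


T1 = Te + T2 = 26.3270 + 26.3300
T1 = 52.66 kN


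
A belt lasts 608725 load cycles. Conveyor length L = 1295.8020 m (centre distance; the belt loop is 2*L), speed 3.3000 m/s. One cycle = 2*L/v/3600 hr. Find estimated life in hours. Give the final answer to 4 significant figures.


cycle_time = 2 * 1295.8020 / 3.3000 / 3600 = 0.218148 hr
life = 608725 * 0.218148 = 132800 hours


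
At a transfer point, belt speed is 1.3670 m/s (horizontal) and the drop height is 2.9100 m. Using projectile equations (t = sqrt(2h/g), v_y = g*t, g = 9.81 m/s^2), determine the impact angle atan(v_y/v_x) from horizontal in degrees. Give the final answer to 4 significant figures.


t = sqrt(2*2.9100/9.81) = 0.770242 s
v_y = 9.81 * 0.770242 = 7.55607 m/s
angle = atan(7.55607 / 1.3670) = 79.75 deg


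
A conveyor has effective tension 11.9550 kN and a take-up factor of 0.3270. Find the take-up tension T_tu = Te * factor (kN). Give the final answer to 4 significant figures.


T_tu = 11.9550 * 0.3270
T_tu = 3.909 kN


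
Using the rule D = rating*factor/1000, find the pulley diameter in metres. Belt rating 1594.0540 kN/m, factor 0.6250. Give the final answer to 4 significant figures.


D = 1594.0540 * 0.6250 / 1000
D = 0.9963 m


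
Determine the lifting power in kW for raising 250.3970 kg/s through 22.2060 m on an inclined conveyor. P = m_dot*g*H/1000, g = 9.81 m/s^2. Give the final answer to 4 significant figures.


P = 250.3970 * 9.81 * 22.2060 / 1000
P = 54.55 kW


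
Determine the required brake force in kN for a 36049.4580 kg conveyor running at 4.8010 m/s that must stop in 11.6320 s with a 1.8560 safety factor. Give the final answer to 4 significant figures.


F = 36049.4580 * 4.8010 / 11.6320 * 1.8560 / 1000
F = 27.62 kN


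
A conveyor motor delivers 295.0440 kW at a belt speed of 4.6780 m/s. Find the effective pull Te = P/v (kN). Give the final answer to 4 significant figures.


Te = P / v = 295.0440 / 4.6780
Te = 63.07 kN


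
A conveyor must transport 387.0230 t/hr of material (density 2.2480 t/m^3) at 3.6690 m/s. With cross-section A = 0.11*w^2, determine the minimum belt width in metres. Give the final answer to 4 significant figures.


A_req = 387.0230 / (3.6690 * 2.2480 * 3600) = 0.0130344 m^2
w = sqrt(0.0130344 / 0.11)
w = 0.3442 m


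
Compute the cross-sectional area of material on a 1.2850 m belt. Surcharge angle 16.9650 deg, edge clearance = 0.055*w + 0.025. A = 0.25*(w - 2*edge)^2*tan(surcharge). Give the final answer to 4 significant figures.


edge = 0.055*1.2850 + 0.025 = 0.095675 m
ew = 1.2850 - 2*0.095675 = 1.09365 m
A = 0.25 * 1.09365^2 * tan(16.9650 deg)
A = 0.09122 m^2


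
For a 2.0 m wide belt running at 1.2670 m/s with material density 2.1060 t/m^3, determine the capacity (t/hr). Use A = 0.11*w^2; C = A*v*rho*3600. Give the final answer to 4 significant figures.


A = 0.11 * 2.0^2 = 0.44 m^2
C = 0.44 * 1.2670 * 2.1060 * 3600
C = 4227 t/hr


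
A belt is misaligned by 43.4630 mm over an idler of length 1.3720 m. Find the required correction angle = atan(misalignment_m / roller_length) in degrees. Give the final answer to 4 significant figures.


misalign_m = 43.4630 / 1000 = 0.043463 m
angle = atan(0.043463 / 1.3720)
angle = 1.814 deg


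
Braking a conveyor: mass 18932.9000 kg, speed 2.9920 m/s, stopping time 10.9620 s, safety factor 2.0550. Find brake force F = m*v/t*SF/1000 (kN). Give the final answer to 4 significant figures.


F = 18932.9000 * 2.9920 / 10.9620 * 2.0550 / 1000
F = 10.62 kN


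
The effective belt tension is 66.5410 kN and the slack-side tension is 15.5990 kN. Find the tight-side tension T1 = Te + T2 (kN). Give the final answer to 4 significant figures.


T1 = Te + T2 = 66.5410 + 15.5990
T1 = 82.14 kN


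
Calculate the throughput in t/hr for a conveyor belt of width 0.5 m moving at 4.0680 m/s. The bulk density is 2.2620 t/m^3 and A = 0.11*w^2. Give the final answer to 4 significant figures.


A = 0.11 * 0.5^2 = 0.0275 m^2
C = 0.0275 * 4.0680 * 2.2620 * 3600
C = 911.0 t/hr


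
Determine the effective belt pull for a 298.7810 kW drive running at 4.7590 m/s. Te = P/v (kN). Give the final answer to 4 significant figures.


Te = P / v = 298.7810 / 4.7590
Te = 62.78 kN


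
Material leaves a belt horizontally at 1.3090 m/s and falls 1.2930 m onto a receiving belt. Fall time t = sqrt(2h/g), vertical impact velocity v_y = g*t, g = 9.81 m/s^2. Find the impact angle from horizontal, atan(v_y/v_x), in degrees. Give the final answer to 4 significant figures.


t = sqrt(2*1.2930/9.81) = 0.513428 s
v_y = 9.81 * 0.513428 = 5.03673 m/s
angle = atan(5.03673 / 1.3090) = 75.43 deg


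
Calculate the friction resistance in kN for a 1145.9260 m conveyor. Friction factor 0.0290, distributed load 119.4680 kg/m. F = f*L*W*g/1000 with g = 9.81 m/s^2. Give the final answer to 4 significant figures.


F = 0.0290 * 1145.9260 * 119.4680 * 9.81 / 1000
F = 38.95 kN


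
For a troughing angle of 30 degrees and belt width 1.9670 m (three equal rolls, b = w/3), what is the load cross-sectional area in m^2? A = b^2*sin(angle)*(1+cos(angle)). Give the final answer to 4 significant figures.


b = 1.9670/3 = 0.655667 m
A = 0.655667^2 * sin(30 deg) * (1 + cos(30 deg))
A = 0.4011 m^2


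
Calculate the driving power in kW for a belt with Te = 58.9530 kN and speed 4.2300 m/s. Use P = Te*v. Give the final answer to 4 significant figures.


P = Te * v = 58.9530 * 4.2300
P = 249.4 kW


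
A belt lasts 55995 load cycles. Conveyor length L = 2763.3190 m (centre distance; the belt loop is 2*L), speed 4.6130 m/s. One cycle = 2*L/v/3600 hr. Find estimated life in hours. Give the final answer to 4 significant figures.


cycle_time = 2 * 2763.3190 / 4.6130 / 3600 = 0.332794 hr
life = 55995 * 0.332794 = 18630 hours


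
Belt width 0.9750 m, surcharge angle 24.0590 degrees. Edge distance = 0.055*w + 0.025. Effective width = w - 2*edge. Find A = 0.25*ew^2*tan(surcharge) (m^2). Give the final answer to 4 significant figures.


edge = 0.055*0.9750 + 0.025 = 0.078625 m
ew = 0.9750 - 2*0.078625 = 0.81775 m
A = 0.25 * 0.81775^2 * tan(24.0590 deg)
A = 0.07464 m^2


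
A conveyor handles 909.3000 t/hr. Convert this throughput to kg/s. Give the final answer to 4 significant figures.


m_dot = 909.3000 * 1000 / 3600
m_dot = 252.6 kg/s


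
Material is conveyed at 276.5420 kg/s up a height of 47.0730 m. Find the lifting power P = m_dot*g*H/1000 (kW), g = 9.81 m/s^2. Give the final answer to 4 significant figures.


P = 276.5420 * 9.81 * 47.0730 / 1000
P = 127.7 kW


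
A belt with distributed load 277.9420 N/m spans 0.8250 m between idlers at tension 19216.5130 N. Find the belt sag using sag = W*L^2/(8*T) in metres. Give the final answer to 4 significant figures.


sag = 277.9420 * 0.8250^2 / (8 * 19216.5130)
sag = 0.001231 m


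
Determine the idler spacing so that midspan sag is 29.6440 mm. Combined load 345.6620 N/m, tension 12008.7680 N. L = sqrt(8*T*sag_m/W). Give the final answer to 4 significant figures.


sag = 29.6440/1000 = 0.029644 m
L = sqrt(8 * 12008.7680 * 0.029644 / 345.6620)
L = 2.870 m


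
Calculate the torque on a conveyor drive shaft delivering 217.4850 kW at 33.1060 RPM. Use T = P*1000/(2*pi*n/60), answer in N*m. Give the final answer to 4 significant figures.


omega = 2*pi*33.1060/60 = 3.46685 rad/s
T = 217.4850*1000 / 3.46685
T = 62730 N*m


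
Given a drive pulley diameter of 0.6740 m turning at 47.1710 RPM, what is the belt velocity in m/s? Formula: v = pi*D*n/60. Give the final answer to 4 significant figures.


v = pi * 0.6740 * 47.1710 / 60
v = 1.665 m/s


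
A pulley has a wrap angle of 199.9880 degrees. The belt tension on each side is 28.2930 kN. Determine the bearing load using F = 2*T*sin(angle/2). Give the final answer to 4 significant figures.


F = 2 * 28.2930 * sin(199.9880/2 deg)
F = 55.73 kN


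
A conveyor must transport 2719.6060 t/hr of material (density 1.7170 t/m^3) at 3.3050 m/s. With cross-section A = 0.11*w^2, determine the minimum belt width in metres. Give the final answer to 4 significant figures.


A_req = 2719.6060 / (3.3050 * 1.7170 * 3600) = 0.133126 m^2
w = sqrt(0.133126 / 0.11)
w = 1.100 m


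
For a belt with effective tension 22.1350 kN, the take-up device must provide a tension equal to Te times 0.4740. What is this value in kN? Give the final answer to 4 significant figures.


T_tu = 22.1350 * 0.4740
T_tu = 10.49 kN


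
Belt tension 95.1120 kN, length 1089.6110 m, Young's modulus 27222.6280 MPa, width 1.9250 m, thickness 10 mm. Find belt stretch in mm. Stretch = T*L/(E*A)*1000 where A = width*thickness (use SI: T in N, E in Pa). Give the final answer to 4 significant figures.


A = 1.9250 * 0.01 = 0.01925 m^2
Stretch = 95.1120*1000 * 1089.6110 / (27222.6280e6 * 0.01925) * 1000
Stretch = 197.8 mm


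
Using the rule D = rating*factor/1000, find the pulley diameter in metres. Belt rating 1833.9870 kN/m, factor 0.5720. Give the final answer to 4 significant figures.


D = 1833.9870 * 0.5720 / 1000
D = 1.049 m


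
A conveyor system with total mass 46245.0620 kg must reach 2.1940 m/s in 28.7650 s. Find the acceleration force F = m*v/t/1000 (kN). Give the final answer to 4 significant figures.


F = 46245.0620 * 2.1940 / 28.7650 / 1000
F = 3.527 kN


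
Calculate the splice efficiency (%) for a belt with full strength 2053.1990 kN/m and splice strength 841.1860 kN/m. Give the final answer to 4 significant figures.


Eff = 841.1860 / 2053.1990 * 100
Eff = 40.97 %


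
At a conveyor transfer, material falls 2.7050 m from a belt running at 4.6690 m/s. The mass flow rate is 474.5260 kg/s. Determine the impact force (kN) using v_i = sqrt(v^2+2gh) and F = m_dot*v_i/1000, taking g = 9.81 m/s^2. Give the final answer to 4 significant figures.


v_i = sqrt(4.6690^2 + 2*9.81*2.7050) = 8.65284 m/s
F = 474.5260 * 8.65284 / 1000
F = 4.106 kN


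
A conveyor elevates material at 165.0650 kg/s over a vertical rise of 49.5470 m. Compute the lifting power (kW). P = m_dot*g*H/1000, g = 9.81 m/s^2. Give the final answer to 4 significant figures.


P = 165.0650 * 9.81 * 49.5470 / 1000
P = 80.23 kW


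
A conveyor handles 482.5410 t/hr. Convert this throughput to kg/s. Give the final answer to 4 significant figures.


m_dot = 482.5410 * 1000 / 3600
m_dot = 134.0 kg/s


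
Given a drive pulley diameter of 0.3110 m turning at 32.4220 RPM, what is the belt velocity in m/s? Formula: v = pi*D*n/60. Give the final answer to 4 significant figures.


v = pi * 0.3110 * 32.4220 / 60
v = 0.5280 m/s


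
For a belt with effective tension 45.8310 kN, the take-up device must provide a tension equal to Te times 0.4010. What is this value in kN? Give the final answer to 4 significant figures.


T_tu = 45.8310 * 0.4010
T_tu = 18.38 kN


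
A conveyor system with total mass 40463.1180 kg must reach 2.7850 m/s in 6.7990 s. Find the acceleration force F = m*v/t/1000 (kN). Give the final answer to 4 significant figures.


F = 40463.1180 * 2.7850 / 6.7990 / 1000
F = 16.57 kN


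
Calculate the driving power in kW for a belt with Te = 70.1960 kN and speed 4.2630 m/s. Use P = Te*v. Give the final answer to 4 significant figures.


P = Te * v = 70.1960 * 4.2630
P = 299.2 kW


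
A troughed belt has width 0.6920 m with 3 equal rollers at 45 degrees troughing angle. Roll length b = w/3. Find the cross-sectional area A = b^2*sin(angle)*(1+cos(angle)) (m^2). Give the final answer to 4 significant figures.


b = 0.6920/3 = 0.230667 m
A = 0.230667^2 * sin(45 deg) * (1 + cos(45 deg))
A = 0.06423 m^2


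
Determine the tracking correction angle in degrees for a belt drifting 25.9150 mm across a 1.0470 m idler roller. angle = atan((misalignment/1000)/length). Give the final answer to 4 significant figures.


misalign_m = 25.9150 / 1000 = 0.025915 m
angle = atan(0.025915 / 1.0470)
angle = 1.418 deg


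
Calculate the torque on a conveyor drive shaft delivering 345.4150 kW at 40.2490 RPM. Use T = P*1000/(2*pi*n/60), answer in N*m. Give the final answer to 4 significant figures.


omega = 2*pi*40.2490/60 = 4.21487 rad/s
T = 345.4150*1000 / 4.21487
T = 81950 N*m


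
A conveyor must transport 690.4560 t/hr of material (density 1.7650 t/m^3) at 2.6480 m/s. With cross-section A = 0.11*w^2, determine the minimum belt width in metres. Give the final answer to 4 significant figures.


A_req = 690.4560 / (2.6480 * 1.7650 * 3600) = 0.0410365 m^2
w = sqrt(0.0410365 / 0.11)
w = 0.6108 m


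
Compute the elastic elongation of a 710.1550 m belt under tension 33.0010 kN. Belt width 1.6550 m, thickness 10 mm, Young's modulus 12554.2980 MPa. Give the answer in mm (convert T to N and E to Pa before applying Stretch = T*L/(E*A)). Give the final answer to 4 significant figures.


A = 1.6550 * 0.01 = 0.01655 m^2
Stretch = 33.0010*1000 * 710.1550 / (12554.2980e6 * 0.01655) * 1000
Stretch = 112.8 mm


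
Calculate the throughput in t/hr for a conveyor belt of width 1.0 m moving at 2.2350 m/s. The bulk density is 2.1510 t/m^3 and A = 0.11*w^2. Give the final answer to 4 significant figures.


A = 0.11 * 1.0^2 = 0.11 m^2
C = 0.11 * 2.2350 * 2.1510 * 3600
C = 1904 t/hr


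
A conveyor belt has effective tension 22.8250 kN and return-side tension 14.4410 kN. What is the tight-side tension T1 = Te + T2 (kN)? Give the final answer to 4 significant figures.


T1 = Te + T2 = 22.8250 + 14.4410
T1 = 37.27 kN


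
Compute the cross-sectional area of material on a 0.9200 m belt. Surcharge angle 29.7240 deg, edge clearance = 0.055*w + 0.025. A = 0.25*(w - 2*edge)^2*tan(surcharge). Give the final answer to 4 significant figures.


edge = 0.055*0.9200 + 0.025 = 0.0756 m
ew = 0.9200 - 2*0.0756 = 0.7688 m
A = 0.25 * 0.7688^2 * tan(29.7240 deg)
A = 0.08436 m^2


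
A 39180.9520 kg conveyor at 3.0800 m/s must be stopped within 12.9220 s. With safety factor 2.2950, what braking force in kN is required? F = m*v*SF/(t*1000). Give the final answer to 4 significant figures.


F = 39180.9520 * 3.0800 / 12.9220 * 2.2950 / 1000
F = 21.43 kN


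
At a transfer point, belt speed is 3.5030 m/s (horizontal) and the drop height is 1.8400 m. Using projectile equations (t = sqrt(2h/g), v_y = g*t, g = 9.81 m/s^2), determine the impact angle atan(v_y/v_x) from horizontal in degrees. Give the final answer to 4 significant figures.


t = sqrt(2*1.8400/9.81) = 0.612476 s
v_y = 9.81 * 0.612476 = 6.00839 m/s
angle = atan(6.00839 / 3.5030) = 59.76 deg


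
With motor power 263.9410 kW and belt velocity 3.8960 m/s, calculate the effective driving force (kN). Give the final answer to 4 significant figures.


Te = P / v = 263.9410 / 3.8960
Te = 67.75 kN


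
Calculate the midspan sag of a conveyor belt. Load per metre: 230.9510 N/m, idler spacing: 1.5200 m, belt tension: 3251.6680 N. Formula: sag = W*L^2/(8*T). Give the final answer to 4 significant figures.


sag = 230.9510 * 1.5200^2 / (8 * 3251.6680)
sag = 0.02051 m


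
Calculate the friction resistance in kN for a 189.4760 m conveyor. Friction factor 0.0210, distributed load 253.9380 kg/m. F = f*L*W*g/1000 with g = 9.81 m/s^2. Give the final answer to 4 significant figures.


F = 0.0210 * 189.4760 * 253.9380 * 9.81 / 1000
F = 9.912 kN


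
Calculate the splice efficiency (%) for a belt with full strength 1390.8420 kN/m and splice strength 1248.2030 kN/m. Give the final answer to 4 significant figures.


Eff = 1248.2030 / 1390.8420 * 100
Eff = 89.74 %


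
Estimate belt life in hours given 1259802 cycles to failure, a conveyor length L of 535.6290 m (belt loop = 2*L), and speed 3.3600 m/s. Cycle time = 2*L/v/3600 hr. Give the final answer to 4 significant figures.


cycle_time = 2 * 535.6290 / 3.3600 / 3600 = 0.088563 hr
life = 1259802 * 0.088563 = 111600 hours


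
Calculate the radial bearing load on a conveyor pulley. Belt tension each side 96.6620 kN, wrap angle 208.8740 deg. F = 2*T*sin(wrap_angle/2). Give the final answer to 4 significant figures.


F = 2 * 96.6620 * sin(208.8740/2 deg)
F = 187.2 kN


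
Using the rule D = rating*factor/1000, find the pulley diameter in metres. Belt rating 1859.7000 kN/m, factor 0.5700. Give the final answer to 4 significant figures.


D = 1859.7000 * 0.5700 / 1000
D = 1.060 m


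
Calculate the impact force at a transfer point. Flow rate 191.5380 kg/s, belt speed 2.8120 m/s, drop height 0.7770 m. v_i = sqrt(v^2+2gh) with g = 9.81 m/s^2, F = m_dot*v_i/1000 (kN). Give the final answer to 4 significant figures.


v_i = sqrt(2.8120^2 + 2*9.81*0.7770) = 4.81166 m/s
F = 191.5380 * 4.81166 / 1000
F = 0.9216 kN


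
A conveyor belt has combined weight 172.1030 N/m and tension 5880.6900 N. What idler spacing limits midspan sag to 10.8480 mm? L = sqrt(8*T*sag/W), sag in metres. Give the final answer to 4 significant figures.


sag = 10.8480/1000 = 0.010848 m
L = sqrt(8 * 5880.6900 * 0.010848 / 172.1030)
L = 1.722 m


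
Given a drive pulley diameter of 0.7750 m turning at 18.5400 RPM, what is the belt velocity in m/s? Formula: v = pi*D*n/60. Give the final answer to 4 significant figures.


v = pi * 0.7750 * 18.5400 / 60
v = 0.7523 m/s


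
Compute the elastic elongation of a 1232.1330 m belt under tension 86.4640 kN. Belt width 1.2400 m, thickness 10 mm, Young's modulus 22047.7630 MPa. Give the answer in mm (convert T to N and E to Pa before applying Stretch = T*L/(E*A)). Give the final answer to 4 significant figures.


A = 1.2400 * 0.01 = 0.01240 m^2
Stretch = 86.4640*1000 * 1232.1330 / (22047.7630e6 * 0.01240) * 1000
Stretch = 389.7 mm


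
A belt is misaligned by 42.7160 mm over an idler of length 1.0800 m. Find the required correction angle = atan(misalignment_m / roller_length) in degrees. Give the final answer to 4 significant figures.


misalign_m = 42.7160 / 1000 = 0.042716 m
angle = atan(0.042716 / 1.0800)
angle = 2.265 deg


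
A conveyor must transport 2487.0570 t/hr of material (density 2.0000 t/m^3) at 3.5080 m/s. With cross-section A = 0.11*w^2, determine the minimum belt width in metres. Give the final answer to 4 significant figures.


A_req = 2487.0570 / (3.5080 * 2.0000 * 3600) = 0.0984677 m^2
w = sqrt(0.0984677 / 0.11)
w = 0.9461 m


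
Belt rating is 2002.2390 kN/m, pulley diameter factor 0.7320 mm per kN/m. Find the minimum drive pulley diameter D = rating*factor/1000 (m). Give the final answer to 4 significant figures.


D = 2002.2390 * 0.7320 / 1000
D = 1.466 m


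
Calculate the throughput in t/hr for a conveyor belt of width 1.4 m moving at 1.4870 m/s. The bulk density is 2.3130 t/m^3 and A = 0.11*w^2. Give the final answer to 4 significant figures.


A = 0.11 * 1.4^2 = 0.2156 m^2
C = 0.2156 * 1.4870 * 2.3130 * 3600
C = 2670 t/hr


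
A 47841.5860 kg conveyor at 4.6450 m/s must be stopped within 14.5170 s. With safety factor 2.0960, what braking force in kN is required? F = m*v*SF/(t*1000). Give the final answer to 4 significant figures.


F = 47841.5860 * 4.6450 / 14.5170 * 2.0960 / 1000
F = 32.09 kN


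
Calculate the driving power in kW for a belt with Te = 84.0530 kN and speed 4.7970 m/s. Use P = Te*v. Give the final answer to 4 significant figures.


P = Te * v = 84.0530 * 4.7970
P = 403.2 kW


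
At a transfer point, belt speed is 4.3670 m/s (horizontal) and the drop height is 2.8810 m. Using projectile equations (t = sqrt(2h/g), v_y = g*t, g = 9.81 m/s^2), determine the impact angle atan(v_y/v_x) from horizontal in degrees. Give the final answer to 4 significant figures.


t = sqrt(2*2.8810/9.81) = 0.766394 s
v_y = 9.81 * 0.766394 = 7.51833 m/s
angle = atan(7.51833 / 4.3670) = 59.85 deg


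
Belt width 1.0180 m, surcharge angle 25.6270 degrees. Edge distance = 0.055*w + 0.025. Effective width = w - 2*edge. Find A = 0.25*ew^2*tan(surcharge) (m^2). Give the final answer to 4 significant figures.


edge = 0.055*1.0180 + 0.025 = 0.08099 m
ew = 1.0180 - 2*0.08099 = 0.85602 m
A = 0.25 * 0.85602^2 * tan(25.6270 deg)
A = 0.08788 m^2


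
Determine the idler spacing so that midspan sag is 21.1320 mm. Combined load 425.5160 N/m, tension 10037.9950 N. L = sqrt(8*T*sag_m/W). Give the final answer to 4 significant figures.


sag = 21.1320/1000 = 0.021132 m
L = sqrt(8 * 10037.9950 * 0.021132 / 425.5160)
L = 1.997 m


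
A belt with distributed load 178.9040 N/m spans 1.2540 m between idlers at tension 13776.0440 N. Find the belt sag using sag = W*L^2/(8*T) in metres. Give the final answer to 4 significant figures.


sag = 178.9040 * 1.2540^2 / (8 * 13776.0440)
sag = 0.002553 m


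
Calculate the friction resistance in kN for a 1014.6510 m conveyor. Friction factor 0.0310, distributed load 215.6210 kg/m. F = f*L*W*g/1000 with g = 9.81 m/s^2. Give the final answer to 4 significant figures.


F = 0.0310 * 1014.6510 * 215.6210 * 9.81 / 1000
F = 66.53 kN


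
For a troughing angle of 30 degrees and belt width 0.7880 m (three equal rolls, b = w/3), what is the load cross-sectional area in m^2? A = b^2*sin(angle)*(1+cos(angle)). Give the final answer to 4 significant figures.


b = 0.7880/3 = 0.262667 m
A = 0.262667^2 * sin(30 deg) * (1 + cos(30 deg))
A = 0.06437 m^2


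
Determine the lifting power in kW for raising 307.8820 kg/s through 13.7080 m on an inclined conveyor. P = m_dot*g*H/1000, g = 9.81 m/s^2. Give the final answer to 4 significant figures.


P = 307.8820 * 9.81 * 13.7080 / 1000
P = 41.40 kW


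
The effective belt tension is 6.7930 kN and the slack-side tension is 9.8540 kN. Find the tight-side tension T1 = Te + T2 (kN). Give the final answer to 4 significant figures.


T1 = Te + T2 = 6.7930 + 9.8540
T1 = 16.65 kN


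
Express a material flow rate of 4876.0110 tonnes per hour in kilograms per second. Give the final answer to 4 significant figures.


m_dot = 4876.0110 * 1000 / 3600
m_dot = 1354 kg/s


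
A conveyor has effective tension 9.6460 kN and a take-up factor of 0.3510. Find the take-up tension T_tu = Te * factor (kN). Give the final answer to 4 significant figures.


T_tu = 9.6460 * 0.3510
T_tu = 3.386 kN


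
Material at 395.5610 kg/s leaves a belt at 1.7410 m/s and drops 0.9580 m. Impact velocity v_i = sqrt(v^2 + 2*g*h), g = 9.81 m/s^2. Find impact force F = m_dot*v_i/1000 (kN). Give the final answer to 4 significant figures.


v_i = sqrt(1.7410^2 + 2*9.81*0.9580) = 4.67194 m/s
F = 395.5610 * 4.67194 / 1000
F = 1.848 kN


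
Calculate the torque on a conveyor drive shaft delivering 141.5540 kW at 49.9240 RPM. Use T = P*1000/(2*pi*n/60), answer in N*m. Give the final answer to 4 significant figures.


omega = 2*pi*49.9240/60 = 5.22803 rad/s
T = 141.5540*1000 / 5.22803
T = 27080 N*m


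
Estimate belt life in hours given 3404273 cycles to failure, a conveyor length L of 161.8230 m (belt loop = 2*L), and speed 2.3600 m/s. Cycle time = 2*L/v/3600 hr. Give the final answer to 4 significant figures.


cycle_time = 2 * 161.8230 / 2.3600 / 3600 = 0.0380939 hr
life = 3404273 * 0.0380939 = 129700 hours


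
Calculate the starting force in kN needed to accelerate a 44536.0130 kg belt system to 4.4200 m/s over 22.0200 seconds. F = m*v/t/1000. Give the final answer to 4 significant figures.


F = 44536.0130 * 4.4200 / 22.0200 / 1000
F = 8.940 kN


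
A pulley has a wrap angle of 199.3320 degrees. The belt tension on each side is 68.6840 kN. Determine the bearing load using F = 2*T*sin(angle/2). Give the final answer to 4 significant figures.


F = 2 * 68.6840 * sin(199.3320/2 deg)
F = 135.4 kN


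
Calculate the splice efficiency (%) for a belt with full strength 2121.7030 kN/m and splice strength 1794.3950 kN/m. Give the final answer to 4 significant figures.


Eff = 1794.3950 / 2121.7030 * 100
Eff = 84.57 %


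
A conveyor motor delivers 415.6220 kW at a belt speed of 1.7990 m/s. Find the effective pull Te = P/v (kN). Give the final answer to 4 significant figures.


Te = P / v = 415.6220 / 1.7990
Te = 231.0 kN


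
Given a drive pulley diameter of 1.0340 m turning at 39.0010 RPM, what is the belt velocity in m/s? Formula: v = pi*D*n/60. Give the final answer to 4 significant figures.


v = pi * 1.0340 * 39.0010 / 60
v = 2.112 m/s


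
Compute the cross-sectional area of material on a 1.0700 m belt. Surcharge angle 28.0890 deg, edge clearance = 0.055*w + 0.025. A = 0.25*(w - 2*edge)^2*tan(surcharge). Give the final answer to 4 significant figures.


edge = 0.055*1.0700 + 0.025 = 0.08385 m
ew = 1.0700 - 2*0.08385 = 0.9023 m
A = 0.25 * 0.9023^2 * tan(28.0890 deg)
A = 0.1086 m^2


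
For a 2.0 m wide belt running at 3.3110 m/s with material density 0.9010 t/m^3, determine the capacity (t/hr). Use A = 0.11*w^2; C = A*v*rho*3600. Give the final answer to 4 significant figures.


A = 0.11 * 2.0^2 = 0.44 m^2
C = 0.44 * 3.3110 * 0.9010 * 3600
C = 4725 t/hr


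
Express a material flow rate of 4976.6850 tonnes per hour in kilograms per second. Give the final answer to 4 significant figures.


m_dot = 4976.6850 * 1000 / 3600
m_dot = 1382 kg/s


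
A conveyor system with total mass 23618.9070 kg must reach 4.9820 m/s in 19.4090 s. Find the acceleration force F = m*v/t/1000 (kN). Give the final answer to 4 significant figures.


F = 23618.9070 * 4.9820 / 19.4090 / 1000
F = 6.063 kN


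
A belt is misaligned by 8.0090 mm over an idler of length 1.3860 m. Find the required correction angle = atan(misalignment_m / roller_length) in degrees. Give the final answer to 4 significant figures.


misalign_m = 8.0090 / 1000 = 0.008009 m
angle = atan(0.008009 / 1.3860)
angle = 0.3311 deg


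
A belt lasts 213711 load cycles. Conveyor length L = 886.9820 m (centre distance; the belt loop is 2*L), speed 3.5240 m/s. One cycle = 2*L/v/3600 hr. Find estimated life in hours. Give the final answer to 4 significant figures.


cycle_time = 2 * 886.9820 / 3.5240 / 3600 = 0.139832 hr
life = 213711 * 0.139832 = 29880 hours


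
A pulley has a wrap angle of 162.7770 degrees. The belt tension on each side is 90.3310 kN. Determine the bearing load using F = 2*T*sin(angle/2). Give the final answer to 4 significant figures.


F = 2 * 90.3310 * sin(162.7770/2 deg)
F = 178.6 kN


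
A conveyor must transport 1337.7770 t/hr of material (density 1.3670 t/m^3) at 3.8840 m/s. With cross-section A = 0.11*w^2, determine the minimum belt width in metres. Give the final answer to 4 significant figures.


A_req = 1337.7770 / (3.8840 * 1.3670 * 3600) = 0.0699896 m^2
w = sqrt(0.0699896 / 0.11)
w = 0.7977 m
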